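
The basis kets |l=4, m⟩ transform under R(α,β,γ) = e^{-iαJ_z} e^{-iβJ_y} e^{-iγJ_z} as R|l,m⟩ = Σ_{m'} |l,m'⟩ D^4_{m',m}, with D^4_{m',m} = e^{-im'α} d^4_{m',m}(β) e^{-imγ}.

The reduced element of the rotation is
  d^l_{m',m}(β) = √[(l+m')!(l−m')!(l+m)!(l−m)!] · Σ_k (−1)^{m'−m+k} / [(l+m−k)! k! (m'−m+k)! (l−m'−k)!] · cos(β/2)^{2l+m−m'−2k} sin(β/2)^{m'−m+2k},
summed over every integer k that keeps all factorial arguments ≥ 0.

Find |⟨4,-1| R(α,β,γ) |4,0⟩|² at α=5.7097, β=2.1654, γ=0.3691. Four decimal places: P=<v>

P=0.0434

Split into d^4_{-1,0}(β=2.1654) × two z-phases.
c=cos(2.165400/2)=0.468945, s=sin(2.165400/2)=0.883227; N=√[6·120·24·24]=643.987578
k∈{1,2,3,4} keeps every argument non-negative
  k=1: (−1)^0·643.9876/(144)·0.4689^7·0.8832^1 = +0.019699
  k=2: (−1)^1·643.9876/(24)·0.4689^5·0.8832^3 = -0.419271
  k=3: (−1)^2·643.9876/(24)·0.4689^3·0.8832^5 = +1.487288
  k=4: (−1)^3·643.9876/(144)·0.4689^1·0.8832^7 = -0.879314
d^4_{-1,0}(2.1654) = +0.019699 -0.419271 +1.487288 -0.879314 = +0.208402
|D^4_{-1,0}|² = |d^4_{-1,0}(β)|² = (+0.208402)² = 0.043431 (the z-rotation phases have unit modulus)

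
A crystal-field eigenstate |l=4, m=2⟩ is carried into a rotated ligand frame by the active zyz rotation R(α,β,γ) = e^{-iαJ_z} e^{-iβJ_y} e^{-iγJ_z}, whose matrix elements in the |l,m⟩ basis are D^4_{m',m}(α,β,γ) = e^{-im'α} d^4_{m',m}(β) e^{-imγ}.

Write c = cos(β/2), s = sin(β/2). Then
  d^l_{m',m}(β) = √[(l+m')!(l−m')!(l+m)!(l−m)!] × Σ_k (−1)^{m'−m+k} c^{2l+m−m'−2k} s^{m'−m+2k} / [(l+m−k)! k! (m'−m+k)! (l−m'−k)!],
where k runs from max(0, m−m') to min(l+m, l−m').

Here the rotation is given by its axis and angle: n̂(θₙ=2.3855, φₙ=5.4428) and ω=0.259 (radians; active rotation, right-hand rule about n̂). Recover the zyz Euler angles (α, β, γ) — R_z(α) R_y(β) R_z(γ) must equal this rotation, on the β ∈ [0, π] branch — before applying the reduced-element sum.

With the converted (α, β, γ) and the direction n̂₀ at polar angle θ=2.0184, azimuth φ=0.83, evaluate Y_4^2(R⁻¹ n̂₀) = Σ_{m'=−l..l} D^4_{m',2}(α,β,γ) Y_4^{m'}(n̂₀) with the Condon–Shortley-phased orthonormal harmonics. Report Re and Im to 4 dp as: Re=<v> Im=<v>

Axis–angle → zyz. n̂ = (sinθₙcosφₙ, sinθₙsinφₙ, cosθₙ) = (+0.457739, -0.511064, -0.727522), ω = 0.2590.
R = I cosω + sinω [n̂]ₓ + (1−cosω) n̂n̂ᵀ gives
  R = [+0.973635, +0.178526, -0.141998; -0.194131, +0.975358, -0.104832; +0.119784, +0.129634, +0.984300]
β = atan2(√(R₁₃²+R₂₃²), R₃₃) = 0.177432; α = atan2(R₂₃, R₁₃) mod 2π = 3.777541; γ = atan2(R₃₂, −R₃₁) mod 2π = 2.316719
Need the full column D^4_{m',2} for m'=−4..4 at α=3.7775, β=0.1774, γ=2.3167.
cos(β/2)=0.996067, sin(β/2)=0.088600
d^4_{-4,2}: single k=6 term ⇒ +0.000003;  D = -0.000001-0.000002i
d^4_{-3,2}: k∈[5..6] ⇒ +0.000061 -0.000000 = +0.000060;  D = +0.000055+0.000024i
d^4_{-2,2}: k∈[4..6] ⇒ +0.000910 -0.000006 +0.000000 = +0.000904;  D = -0.000882+0.000197i
d^4_{-1,2}: k∈[3..5] ⇒ +0.009644 -0.000114 +0.000000 = +0.009530;  D = +0.006247-0.007196i
d^4_{0,2}: k∈[2..4] ⇒ +0.072731 -0.001535 +0.000005 = +0.071201;  D = -0.005616+0.070979i
d^4_{1,2}: k∈[1..3] ⇒ +0.365670 -0.014466 +0.000076 = +0.351281;  D = -0.185701-0.298183i
d^4_{2,2}: k∈[0..2] ⇒ +0.968968 -0.091998 +0.000910 = +0.877880;  D = +0.815954+0.323870i
d^4_{3,2}: k∈[0..1] ⇒ -0.322491 +0.007655 = -0.314836;  D = +0.304408-0.080360i
d^4_{4,2}: single k=0 term ⇒ +0.040567;  D = +0.025406-0.031627i
Y_4^{m'}(θ=2.0184,φ=0.83) and Σ D·Y over m':
  (-0.0000-0.0000i)·(-0.2876+0.0519i)  (+0.0001+0.0000i)·(+0.3156+0.2407i)  (-0.0009+0.0002i)·(-0.0075-0.0843i)  (+0.0062-0.0072i)·(+0.2104-0.2300i)  (-0.0056+0.0710i)·(-0.1472+0.0000i)  (-0.1857-0.2982i)·(-0.2104-0.2300i)  (+0.8160+0.3239i)·(-0.0075+0.0843i)  (+0.3044-0.0804i)·(-0.3156+0.2407i)  (+0.0254-0.0316i)·(-0.2876-0.0519i)
Y_4^2(R⁻¹ n̂) = -0.148117+0.264874i

Re=-0.1481 Im=0.2649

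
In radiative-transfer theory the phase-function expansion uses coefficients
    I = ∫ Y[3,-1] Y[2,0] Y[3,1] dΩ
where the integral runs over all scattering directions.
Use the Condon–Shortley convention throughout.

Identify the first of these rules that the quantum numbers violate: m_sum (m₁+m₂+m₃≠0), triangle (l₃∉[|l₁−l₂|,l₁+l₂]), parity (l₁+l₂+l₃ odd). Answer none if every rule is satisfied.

none

Σmᵢ = 0  ✓
l₃∈[|l₁−l₂|,l₁+l₂]=[1,5], have l₃=3  ✓
Σlᵢ = 8 ⇒ even  ✓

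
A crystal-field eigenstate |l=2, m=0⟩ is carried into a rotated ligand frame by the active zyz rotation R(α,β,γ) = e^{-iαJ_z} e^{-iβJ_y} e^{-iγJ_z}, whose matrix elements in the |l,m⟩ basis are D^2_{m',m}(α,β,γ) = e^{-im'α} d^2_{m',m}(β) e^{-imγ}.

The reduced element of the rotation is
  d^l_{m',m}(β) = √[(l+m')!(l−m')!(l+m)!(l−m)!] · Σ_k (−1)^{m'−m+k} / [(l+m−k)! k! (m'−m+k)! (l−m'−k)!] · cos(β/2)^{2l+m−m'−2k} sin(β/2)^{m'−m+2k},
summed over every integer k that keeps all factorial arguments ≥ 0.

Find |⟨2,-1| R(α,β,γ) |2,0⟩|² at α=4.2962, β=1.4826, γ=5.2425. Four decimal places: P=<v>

P=0.0115

Split into d^2_{-1,0}(β=1.4826) × two z-phases.
Half-angle: c=0.737591, s=0.675247. N=√(1·6·2·2)=4.898979
The bounds max(0,m−m')=1 and min(l+m,l−m')=2 give 2 terms
  k=1: (−1)^0·4.8990/(2)·0.7376^3·0.6752^1 = +0.663722
  k=2: (−1)^1·4.8990/(2)·0.7376^1·0.6752^3 = -0.556263
d^2_{-1,0}(1.4826) = +0.663722 -0.556263 = +0.107459
|D^2_{-1,0}|² = |d^2_{-1,0}(β)|² = (+0.107459)² = 0.011547 (the z-rotation phases have unit modulus)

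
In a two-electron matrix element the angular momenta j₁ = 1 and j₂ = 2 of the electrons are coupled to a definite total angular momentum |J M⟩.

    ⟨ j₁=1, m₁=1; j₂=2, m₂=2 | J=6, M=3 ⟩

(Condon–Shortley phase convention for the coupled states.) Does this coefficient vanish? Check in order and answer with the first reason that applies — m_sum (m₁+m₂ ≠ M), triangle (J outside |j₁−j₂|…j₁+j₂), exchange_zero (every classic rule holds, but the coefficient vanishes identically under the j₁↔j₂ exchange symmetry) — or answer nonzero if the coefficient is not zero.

m-sum: m₁+m₂ = 1+2 = 3, M = 3  ✓
triangle: need |j₁−j₂| ≤ J ≤ j₁+j₂, i.e. J ∈ [1, 3]; J = 6 is outside ✗ ⇒ coefficient is 0

triangle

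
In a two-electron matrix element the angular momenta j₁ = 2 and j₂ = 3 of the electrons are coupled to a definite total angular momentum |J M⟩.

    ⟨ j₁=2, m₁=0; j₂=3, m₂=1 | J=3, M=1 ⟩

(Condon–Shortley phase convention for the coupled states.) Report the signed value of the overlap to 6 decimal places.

j₁+j₂−J=2  J+j₁−j₂=2  J−j₁+j₂=4  j₁+j₂+J+1=9
(j₁±m₁, j₂±m₂, J±M) = (2,2,4,2,4,2)
P² = 256/15
sum k=0..2:
  [0] +1/96 = 1/96
  [1] −1/6 = -1/6
  [2] +1/16 = 1/16
S = -3/32
C² = P²·S² = 3/20 ; C = -0.387298

−√(3/20) ≈ -0.387298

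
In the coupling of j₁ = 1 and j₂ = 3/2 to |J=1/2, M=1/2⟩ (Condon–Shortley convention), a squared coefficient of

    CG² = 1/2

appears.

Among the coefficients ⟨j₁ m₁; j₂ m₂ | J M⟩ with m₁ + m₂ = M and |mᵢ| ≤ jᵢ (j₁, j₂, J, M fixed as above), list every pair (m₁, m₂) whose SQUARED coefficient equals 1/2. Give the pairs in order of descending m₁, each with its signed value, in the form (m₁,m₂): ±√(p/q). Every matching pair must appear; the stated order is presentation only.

(-1,3/2): +√(1/2)

Admissible pairs with m₁+m₂ = M = 1/2: (-1,3/2), (0,1/2), (1,-1/2)
  (m₁,m₂)=(1,-1/2): CG² = 1/6, CG = +√(1/6)
  (m₁,m₂)=(0,1/2): CG² = 1/3, CG = −√(1/3)
  (m₁,m₂)=(-1,3/2): CG² = 1/2, CG = +√(1/2)   ← matches the target
Pairs with CG² = 1/2: (-1,3/2): +√(1/2)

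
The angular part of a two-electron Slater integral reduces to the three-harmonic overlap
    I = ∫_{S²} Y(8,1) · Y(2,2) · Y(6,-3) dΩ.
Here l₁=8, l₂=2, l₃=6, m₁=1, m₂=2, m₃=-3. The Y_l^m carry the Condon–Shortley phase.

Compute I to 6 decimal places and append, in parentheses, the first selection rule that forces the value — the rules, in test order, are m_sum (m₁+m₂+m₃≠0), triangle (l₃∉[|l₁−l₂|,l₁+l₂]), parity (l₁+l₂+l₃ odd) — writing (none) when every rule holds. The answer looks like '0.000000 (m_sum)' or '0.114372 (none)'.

-0.050205 (none)

m-sum 0 ✓  L=16 even ✓  6≤6≤10 ✓
Π(2lᵢ+1) = 17×5×13 = 1105
triangle coeff Δ(8,2,6) = 1/30940
Σ_t [2,2]: t=2:+1/2073600 = 1/2073600
(3j)²=28/1105 [(8 2 6; 0 0 0)], sign=+1
Σ_t [4,4]: t=4:+1/52254720 = 1/52254720
(3j)²=1/884 [(8 2 6; 1 2 -3)], sign=-1
⇒ 4πI² = 7/221
I = (-1)√(7/221/(4π)) = -0.05020511
No selection rule forces the value: the integral is nonzero (none).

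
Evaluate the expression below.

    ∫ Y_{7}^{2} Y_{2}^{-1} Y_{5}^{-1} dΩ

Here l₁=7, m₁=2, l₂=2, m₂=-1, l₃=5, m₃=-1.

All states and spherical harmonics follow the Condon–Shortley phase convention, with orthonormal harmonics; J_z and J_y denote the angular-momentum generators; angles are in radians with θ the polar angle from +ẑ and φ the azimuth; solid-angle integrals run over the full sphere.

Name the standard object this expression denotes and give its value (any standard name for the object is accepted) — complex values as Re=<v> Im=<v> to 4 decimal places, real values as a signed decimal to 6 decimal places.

Gaunt coefficient, +0.232242

This is a Gaunt coefficient — the integral of a triple product of spherical harmonics over the sphere.
m-sum 0 ✓  L=14 even ✓  5≤5≤9 ✓
Π(2lᵢ+1) = 15×5×11 = 825
triangle coeff Δ(7,2,5) = 1/15015
Σ_t [2,2]: t=2:+1/57600 = 1/57600
(3j)²=21/715 [(7 2 5; 0 0 0)], sign=-1
Σ_t [1,1]: t=1:−1/103680 = -1/103680
(3j)²=4/143 [(7 2 5; 2 -1 -1)], sign=-1
⇒ 4πI² = 1260/1859
I = (+1)√(1260/1859/(4π)) = 0.23224194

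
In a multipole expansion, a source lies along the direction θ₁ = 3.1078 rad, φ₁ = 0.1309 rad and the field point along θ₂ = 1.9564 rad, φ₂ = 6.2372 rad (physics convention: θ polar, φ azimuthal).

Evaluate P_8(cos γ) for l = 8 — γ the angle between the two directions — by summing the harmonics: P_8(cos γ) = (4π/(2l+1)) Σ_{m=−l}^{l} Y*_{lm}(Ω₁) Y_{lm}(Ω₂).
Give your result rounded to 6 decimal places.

-0.260563

Expand P_8 via completeness: Σ_{m} conj(Y_{8,m}) at Ω₁ times Y_{8,m} at Ω₂ —
  term(m=-8) = +0.000000+0.000000i   from Y*(Ω₁)=+0.000000+0.000000i, Y(Ω₂)=+0.261291+0.100709i
  term(m=-7) = +0.000000+0.000000i   from Y*(Ω₁)=-0.000000-0.000000i, Y(Ω₂)=-0.431327-0.143846i
  term(m=-6) = +0.000000+0.000000i   from Y*(Ω₁)=+0.000000+0.000000i, Y(Ω₂)=+0.257147+0.072807i
  term(m=-5) = -0.000000-0.000000i   from Y*(Ω₁)=-0.000000-0.000000i, Y(Ω₂)=+0.178572+0.041798i
  term(m=-4) = -0.000005-0.000004i   from Y*(Ω₁)=+0.000015+0.000009i, Y(Ω₂)=-0.337632-0.062814i
  term(m=-3) = +0.000012+0.000007i   from Y*(Ω₁)=-0.000496-0.000205i, Y(Ω₂)=-0.026504-0.003680i
  term(m=-2) = +0.003684+0.001361i   from Y*(Ω₁)=+0.011309+0.003030i, Y(Ω₂)=+0.334047+0.030809i
  term(m=-1) = +0.006357+0.001136i   from Y*(Ω₁)=-0.163650-0.021545i, Y(Ω₂)=-0.039079-0.001798i
  term(m=+0) = -0.372592+0.000000i   from Y*(Ω₁)=+1.139320-0.000000i, Y(Ω₂)=-0.327030+0.000000i
  term(m=+1) = +0.006357-0.001136i   from Y*(Ω₁)=+0.163650-0.021545i, Y(Ω₂)=+0.039079-0.001798i
  term(m=+2) = +0.003684-0.001361i   from Y*(Ω₁)=+0.011309-0.003030i, Y(Ω₂)=+0.334047-0.030809i
  term(m=+3) = +0.000012-0.000007i   from Y*(Ω₁)=+0.000496-0.000205i, Y(Ω₂)=+0.026504-0.003680i
  term(m=+4) = -0.000005+0.000004i   from Y*(Ω₁)=+0.000015-0.000009i, Y(Ω₂)=-0.337632+0.062814i
  term(m=+5) = -0.000000+0.000000i   from Y*(Ω₁)=+0.000000-0.000000i, Y(Ω₂)=-0.178572+0.041798i
  term(m=+6) = +0.000000-0.000000i   from Y*(Ω₁)=+0.000000-0.000000i, Y(Ω₂)=+0.257147-0.072807i
  term(m=+7) = +0.000000-0.000000i   from Y*(Ω₁)=+0.000000-0.000000i, Y(Ω₂)=+0.431327-0.143846i
  term(m=+8) = +0.000000-0.000000i   from Y*(Ω₁)=+0.000000-0.000000i, Y(Ω₂)=+0.261291-0.100709i
Total Σ_m = -0.352494-0.000000i. Multiply by 0.739198: -0.260563-0.000000i. P_8(cos γ) = -0.260563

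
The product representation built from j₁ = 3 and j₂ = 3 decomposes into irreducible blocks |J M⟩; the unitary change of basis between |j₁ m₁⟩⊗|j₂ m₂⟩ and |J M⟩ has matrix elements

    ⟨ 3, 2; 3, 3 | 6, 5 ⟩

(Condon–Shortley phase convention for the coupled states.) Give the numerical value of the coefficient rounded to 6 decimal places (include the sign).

triangle: 0!×6!×6!/13! = 518400/6227020800
(j±m)!: 5!×1!×6!×0!×11!×1! = 3448811520000
prefactor² = (2J+1)×Δ×N² = 3732480000
  k=0: +1/(0!×0!×1!×6!×5!×0!) = 1/86400
Σ = 1/86400  ⇒  CG² = 3732480000×(1/86400)² = 1/2
CG = +√(1/2) = +0.707107

+√(1/2) = +0.707107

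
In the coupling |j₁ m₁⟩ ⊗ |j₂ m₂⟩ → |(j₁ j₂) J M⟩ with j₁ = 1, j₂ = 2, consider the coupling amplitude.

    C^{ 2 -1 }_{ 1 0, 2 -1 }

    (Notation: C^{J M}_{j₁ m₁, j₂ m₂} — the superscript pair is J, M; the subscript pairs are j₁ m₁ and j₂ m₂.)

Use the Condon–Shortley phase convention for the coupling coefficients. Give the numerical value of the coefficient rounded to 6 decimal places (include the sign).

+0.408248  (= +√(1/6))

j₁+j₂−J=1  J+j₁−j₂=1  J−j₁+j₂=3  j₁+j₂+J+1=6
(j₁±m₁, j₂±m₂, J±M) = (1,1,1,3,1,3)
P² = 3/2
sum k=0..1:
  [0] +1/2 = 1/2
  [1] −1/6 = -1/6
S = 1/3
C² = P²·S² = 1/6 ; C = +0.408248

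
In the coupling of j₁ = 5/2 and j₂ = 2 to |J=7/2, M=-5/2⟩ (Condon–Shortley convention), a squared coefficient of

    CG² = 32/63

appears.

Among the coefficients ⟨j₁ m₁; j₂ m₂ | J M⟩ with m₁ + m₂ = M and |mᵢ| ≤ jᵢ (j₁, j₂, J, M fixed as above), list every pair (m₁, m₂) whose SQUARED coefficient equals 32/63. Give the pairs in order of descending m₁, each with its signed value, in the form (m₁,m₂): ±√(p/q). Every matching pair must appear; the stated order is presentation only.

Admissible pairs with m₁+m₂ = M = -5/2: (-5/2,0), (-3/2,-1), (-1/2,-2)
  (m₁,m₂)=(-1/2,-2): CG² = 32/63, CG = +√(32/63)   ← matches the target
  (m₁,m₂)=(-3/2,-1): CG² = 1/63, CG = −√(1/63)
  (m₁,m₂)=(-5/2,0): CG² = 10/21, CG = −√(10/21)
Pairs with CG² = 32/63: (-1/2,-2): +√(32/63)

(-1/2,-2): +√(32/63)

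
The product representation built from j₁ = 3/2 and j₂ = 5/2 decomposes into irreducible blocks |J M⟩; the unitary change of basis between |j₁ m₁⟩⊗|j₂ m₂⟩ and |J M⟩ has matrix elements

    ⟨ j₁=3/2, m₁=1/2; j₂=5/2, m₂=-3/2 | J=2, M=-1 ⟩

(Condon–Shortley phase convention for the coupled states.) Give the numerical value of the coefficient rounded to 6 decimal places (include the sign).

+0.154303

triangle: 2!*1!*3!/7! = 12/5040
(j±m)!: 2!*1!*1!*4!*1!*3! = 288
prefactor² = (2J+1)*Δ*N² = 24/7
  k=0: +1/(0!*2!*1!*1!*0!*2!) = 1/4
  k=1: −1/(1!*1!*0!*0!*1!*3!) = -1/6
Σ = 1/12  ⇒  CG² = 24/7*(1/12)² = 1/42
CG = +√(1/42) = +0.154303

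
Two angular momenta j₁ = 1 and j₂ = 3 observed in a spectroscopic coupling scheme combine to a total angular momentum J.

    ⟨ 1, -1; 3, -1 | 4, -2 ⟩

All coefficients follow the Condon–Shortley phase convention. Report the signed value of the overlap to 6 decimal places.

+√(15/28) = +0.731925

j₁+j₂−J=0  J+j₁−j₂=2  J−j₁+j₂=6  j₁+j₂+J+1=9
(j₁±m₁, j₂±m₂, J±M) = (0,2,2,4,2,6)
P² = 34560/7
sum k=0..0:
  [0] +1/96 = 1/96
S = 1/96
C² = P²·S² = 15/28 ; C = +0.731925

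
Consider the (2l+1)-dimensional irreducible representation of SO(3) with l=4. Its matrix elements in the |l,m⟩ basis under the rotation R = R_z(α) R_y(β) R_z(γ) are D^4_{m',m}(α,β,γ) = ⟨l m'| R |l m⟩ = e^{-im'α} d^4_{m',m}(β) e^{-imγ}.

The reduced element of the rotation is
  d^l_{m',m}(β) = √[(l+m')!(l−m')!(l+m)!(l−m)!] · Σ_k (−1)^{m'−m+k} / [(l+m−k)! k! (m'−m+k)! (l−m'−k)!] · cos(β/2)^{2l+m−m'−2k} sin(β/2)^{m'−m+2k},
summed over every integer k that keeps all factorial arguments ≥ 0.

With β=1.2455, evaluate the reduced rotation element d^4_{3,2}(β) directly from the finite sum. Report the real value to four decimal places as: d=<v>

d^4_{3,2}(β=1.2455) via the finite sum:
Half-angle: c=0.812278, s=0.583271. N=√(5040·1·720·2)=2693.993318
Admissible k: 0..1 (factorial args all ≥0)
  k=0: (−1)^1·2693.9933/(720)·0.8123^7·0.5833^1 = -0.509173
  k=1: (−1)^2·2693.9933/(240)·0.8123^5·0.5833^3 = +0.787624
d^4_{3,2}(1.2455) = -0.509173 +0.787624 = +0.278451

d=0.2785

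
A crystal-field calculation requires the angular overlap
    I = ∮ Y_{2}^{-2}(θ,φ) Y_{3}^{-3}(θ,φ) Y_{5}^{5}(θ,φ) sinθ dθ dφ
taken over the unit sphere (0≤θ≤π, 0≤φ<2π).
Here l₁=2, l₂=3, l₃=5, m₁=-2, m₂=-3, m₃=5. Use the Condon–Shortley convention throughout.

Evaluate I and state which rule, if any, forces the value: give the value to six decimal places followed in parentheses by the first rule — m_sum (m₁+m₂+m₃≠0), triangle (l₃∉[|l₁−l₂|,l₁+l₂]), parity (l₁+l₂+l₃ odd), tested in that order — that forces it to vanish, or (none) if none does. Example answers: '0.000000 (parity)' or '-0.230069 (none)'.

Checks pass: Σm=0; 10 even; l₃=5∈[1,5].
(2·2+1)(2·3+1)(2·5+1) = 385
Δ: 0! 4! 6! / 11! → 1/2310
sum: t=0:+1/144 = 1/144
3j²(2 3 5; 0 0 0) = Δ·Π!·Σ² = 10/231  (sign -1)
sum: t=0:+1/17280 = 1/17280
3j²(2 3 5; -2 -3 5) = Δ·Π!·Σ² = 1/11  (sign +1)
combine: 4πI² = 385·10/231·1/11 = 50/33
take √, sign -1: I = -0.34723469
No selection rule forces the value: the integral is nonzero (none).

-0.347235 (none)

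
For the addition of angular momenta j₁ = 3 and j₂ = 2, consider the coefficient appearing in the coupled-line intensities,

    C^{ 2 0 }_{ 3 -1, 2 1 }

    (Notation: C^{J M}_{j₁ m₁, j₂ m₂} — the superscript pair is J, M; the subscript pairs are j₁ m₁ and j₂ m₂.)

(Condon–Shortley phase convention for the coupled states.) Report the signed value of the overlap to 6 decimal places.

+0.377964  (= +√(1/7))

triangle: 3!×3!×1!/8! = 36/40320
(j±m)!: 2!×4!×3!×1!×2!×2! = 1152
prefactor² = (2J+1)×Δ×N² = 36/7
  k=2: +1/(2!×1!×2!×1!×1!×0!) = 1/4
  k=3: −1/(3!×0!×1!×0!×2!×1!) = -1/12
Σ = 1/6  ⇒  CG² = 36/7×(1/6)² = 1/7
CG = +√(1/7) = +0.377964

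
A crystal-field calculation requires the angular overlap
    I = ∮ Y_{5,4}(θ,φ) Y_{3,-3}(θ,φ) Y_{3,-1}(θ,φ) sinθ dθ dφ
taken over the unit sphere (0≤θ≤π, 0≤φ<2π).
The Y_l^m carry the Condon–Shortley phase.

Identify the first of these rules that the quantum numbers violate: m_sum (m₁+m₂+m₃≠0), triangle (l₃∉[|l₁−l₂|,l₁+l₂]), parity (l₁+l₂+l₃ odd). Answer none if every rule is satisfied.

parity

azimuthal sum: 4 − 3 − 1 = 0  ✓
2 ≤ 3 ≤ 8 (triangle on l)  ✓
L = 5 + 3 + 3 = 11 (odd)  ✗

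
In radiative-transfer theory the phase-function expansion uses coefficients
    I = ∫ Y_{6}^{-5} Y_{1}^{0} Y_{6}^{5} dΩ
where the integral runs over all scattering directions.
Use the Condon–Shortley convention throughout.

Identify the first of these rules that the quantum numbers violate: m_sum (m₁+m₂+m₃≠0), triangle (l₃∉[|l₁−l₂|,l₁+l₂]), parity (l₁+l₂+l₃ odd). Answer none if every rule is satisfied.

parity

Σmᵢ = 0  ✓
l₃∈[|l₁−l₂|,l₁+l₂]=[5,7], have l₃=6  ✓
Σlᵢ = 13 ⇒ odd  ✗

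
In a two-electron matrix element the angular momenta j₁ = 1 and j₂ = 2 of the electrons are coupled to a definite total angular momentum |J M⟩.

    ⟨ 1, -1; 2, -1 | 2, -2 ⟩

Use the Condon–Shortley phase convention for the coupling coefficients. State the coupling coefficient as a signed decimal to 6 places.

j₁+j₂−J=1  J+j₁−j₂=1  J−j₁+j₂=3  j₁+j₂+J+1=6
(j₁±m₁, j₂±m₂, J±M) = (0,2,1,3,0,4)
P² = 12
sum k=1..1:
  [1] −1/6 = -1/6
S = -1/6
C² = P²·S² = 1/3 ; C = -0.577350

−√(1/3) ≈ -0.577350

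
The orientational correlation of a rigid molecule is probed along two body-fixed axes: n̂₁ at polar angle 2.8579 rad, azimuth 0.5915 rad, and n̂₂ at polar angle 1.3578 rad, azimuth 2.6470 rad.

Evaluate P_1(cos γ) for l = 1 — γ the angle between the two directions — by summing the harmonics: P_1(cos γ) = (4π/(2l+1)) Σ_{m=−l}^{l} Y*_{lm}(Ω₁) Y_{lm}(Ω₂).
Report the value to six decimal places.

-0.330412

Summing Y*_{l m}(θ₁,φ₁)·Y_{l m}(θ₂,φ₂) over m ∈ [−1, 1]; prefactor 4π/(2·1+1) = 4.188790:
  [-1]  conj(Y_{1,-1})(Ω₁) = +0.080275+0.053923i ; Y_{1,-1}(Ω₂) = -0.297219-0.160291i ; Δ = -0.015216-0.028894i
  [+0]  conj(Y_{1,0})(Ω₁) = -0.469072-0.000000i ; Y_{1,0}(Ω₂) = +0.103285+0.000000i ; Δ = -0.048448-0.000000i
  [+1]  conj(Y_{1,1})(Ω₁) = -0.080275+0.053923i ; Y_{1,1}(Ω₂) = +0.297219-0.160291i ; Δ = -0.015216+0.028894i
Total Σ_m = -0.078880+0.000000i. Multiply by 4.188790: -0.330412+0.000000i. P_1(cos γ) = -0.330412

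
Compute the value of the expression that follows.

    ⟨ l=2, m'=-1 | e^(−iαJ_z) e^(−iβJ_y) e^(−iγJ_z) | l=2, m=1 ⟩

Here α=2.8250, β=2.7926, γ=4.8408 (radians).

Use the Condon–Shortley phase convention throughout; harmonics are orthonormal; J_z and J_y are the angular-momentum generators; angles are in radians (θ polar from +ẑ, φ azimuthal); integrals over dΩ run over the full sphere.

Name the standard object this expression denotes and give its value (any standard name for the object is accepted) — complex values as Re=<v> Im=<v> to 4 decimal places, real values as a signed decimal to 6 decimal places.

Wigner D-matrix element, Re=0.3672 Im=0.7699

This is a Wigner D-matrix element — the rotation-matrix element ⟨l m'| R(α,β,γ) |l m⟩ in the angular-momentum basis.
D^2_{-1,1}(2.8250,2.7926,4.8408) = e^{-i·-1·2.8250}·d^2_{-1,1}(2.7926)·e^{-i·1·4.8408}. Compute d first:
With c≡cos(β/2)=0.173612 and s≡sin(β/2)=0.984814, N=[1·6·6·1]^{1/2}=6.000000
Admissible k: 2..3 (factorial args all ≥0)
  k=2: (−1)^0·6.0000/(2)·0.1736^2·0.9848^2 = +0.087698
  k=3: (−1)^1·6.0000/(6)·0.1736^0·0.9848^4 = -0.940626
d^2_{-1,1}(2.7926) = +0.087698 -0.940626 = -0.852928
D = (-0.950302+0.311330i)·(-0.852928)·(+0.128058+0.991767i) = +0.367152+0.769861i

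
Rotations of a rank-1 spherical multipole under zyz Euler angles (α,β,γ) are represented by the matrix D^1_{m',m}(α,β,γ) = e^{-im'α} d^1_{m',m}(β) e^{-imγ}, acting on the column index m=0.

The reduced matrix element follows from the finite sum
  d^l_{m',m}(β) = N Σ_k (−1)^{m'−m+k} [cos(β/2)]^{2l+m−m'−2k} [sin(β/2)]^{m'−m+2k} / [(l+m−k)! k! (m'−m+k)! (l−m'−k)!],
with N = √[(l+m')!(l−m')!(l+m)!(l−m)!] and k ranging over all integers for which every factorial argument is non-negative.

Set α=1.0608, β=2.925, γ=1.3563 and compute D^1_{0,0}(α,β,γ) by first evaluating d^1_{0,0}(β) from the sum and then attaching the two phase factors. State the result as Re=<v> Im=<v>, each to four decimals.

Re=-0.9766 Im=0.0000

D^1_{0,0}(1.0608,2.9250,1.3563) = e^{-i·0·1.0608}·d^1_{0,0}(2.9250)·e^{-i·0·1.3563}. Compute d first:
c=cos(2.925000/2)=0.108085, s=sin(2.925000/2)=0.994142; N=√[1·1·1·1]=1.000000
Admissible k: 0..1 (factorial args all ≥0)
  k=0: (−1)^0·1.0000/(1)·0.1081^2·0.9941^0 = +0.011682
  k=1: (−1)^1·1.0000/(1)·0.1081^0·0.9941^2 = -0.988318
d^1_{0,0}(2.9250) = +0.011682 -0.988318 = -0.976635
D = (+1.000000+0.000000i)·(-0.976635)·(+1.000000+0.000000i) = -0.976635+0.000000i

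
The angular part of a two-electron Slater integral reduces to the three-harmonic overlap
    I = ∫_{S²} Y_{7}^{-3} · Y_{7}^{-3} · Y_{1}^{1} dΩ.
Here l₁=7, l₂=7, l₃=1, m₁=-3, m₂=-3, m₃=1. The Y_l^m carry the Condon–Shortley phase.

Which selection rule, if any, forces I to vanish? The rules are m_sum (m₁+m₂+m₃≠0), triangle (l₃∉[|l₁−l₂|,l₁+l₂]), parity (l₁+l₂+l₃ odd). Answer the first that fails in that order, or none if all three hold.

Σmᵢ = -5  ✗
l₃∈[|l₁−l₂|,l₁+l₂]=[0,14], have l₃=1
Σlᵢ = 15 ⇒ odd

m_sum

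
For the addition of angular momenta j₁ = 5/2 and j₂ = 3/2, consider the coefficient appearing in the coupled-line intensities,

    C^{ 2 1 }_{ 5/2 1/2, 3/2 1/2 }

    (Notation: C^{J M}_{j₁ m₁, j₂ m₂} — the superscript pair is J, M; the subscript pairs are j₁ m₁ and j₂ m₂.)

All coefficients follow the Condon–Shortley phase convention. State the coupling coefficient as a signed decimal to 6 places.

-0.545545

√[5·2!3!1!/7! · 3!2!2!1!3!1!] = √(12/7)
  +(−1)^1/∏(1,1,1,1,2,0)! = -1/2  (running -1/2)
  +(−1)^2/∏(2,0,0,0,3,1)! = 1/12  (running -5/12)
⟨..|..⟩ = √(12/7)·(-5/12) = -0.545545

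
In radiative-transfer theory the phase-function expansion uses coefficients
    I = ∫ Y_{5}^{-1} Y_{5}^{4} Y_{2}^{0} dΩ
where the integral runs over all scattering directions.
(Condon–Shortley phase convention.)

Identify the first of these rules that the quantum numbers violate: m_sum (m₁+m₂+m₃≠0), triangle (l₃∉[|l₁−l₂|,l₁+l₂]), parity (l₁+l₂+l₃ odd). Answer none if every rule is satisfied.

azimuthal sum: -1 + 4 + 0 = 3  ✗
0 ≤ 2 ≤ 10 (triangle on l)
L = 5 + 5 + 2 = 12 (even)

m_sum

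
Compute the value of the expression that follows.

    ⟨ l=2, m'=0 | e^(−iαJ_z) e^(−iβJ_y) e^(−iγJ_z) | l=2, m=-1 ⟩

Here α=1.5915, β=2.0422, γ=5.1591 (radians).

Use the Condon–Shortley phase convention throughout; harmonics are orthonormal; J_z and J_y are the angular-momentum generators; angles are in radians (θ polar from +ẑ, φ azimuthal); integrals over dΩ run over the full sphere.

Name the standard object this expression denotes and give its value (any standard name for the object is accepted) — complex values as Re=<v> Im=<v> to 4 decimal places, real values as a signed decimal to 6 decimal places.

Wigner D-matrix element, Re=0.2141 Im=-0.4469

This is a Wigner D-matrix element — the rotation-matrix element ⟨l m'| R(α,β,γ) |l m⟩ in the angular-momentum basis.
D^2_{0,-1}(1.5915,2.0422,5.1591) = e^{-i·0·1.5915}·d^2_{0,-1}(2.0422)·e^{-i·-1·5.1591}. Compute d first:
With c≡cos(β/2)=0.522428 and s≡sin(β/2)=0.852683, N=[2·2·1·6]^{1/2}=4.898979
k: max(0,(-1)−(0))=0 … min(2+(-1),2−(0))=1
  k=0: (−1)^1·4.8990/(2)·0.5224^3·0.8527^1 = -0.297813
  k=1: (−1)^2·4.8990/(2)·0.5224^1·0.8527^3 = +0.793351
d^2_{0,-1}(2.0422) = -0.297813 +0.793351 = +0.495538
D = (+1.000000+0.000000i)·(+0.495538)·(+0.432002-0.901873i) = +0.214073-0.446913i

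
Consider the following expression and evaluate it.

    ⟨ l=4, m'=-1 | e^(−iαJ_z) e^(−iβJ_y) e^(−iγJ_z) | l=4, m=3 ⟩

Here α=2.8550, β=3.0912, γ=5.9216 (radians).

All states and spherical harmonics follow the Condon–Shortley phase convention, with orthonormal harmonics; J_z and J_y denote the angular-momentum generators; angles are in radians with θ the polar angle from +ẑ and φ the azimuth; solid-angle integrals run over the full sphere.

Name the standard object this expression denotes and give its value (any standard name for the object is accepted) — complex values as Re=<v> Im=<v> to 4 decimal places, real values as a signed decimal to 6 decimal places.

Wigner D-matrix element, Re=0.0035 Im=0.0036

This is a Wigner D-matrix element — the rotation-matrix element ⟨l m'| R(α,β,γ) |l m⟩ in the angular-momentum basis.
First d^4_{-1,3}(β=3.0912), then the phase factors e^{-i(-1)α} and e^{-i(3)γ}:
With c≡cos(β/2)=0.025194 and s≡sin(β/2)=0.999683, N=[6·120·5040·1]^{1/2}=1904.940944
k∈{4,5} keeps every argument non-negative
  k=4: (−1)^0·1904.9409/(144)·0.0252^4·0.9997^4 = +0.000005
  k=5: (−1)^1·1904.9409/(240)·0.0252^2·0.9997^6 = -0.005028
d^4_{-1,3}(3.0912) = +0.000005 -0.005028 = -0.005023
D = (-0.959213+0.282686i)·(-0.005023)·(+0.467129+0.884189i) = +0.003506+0.003597i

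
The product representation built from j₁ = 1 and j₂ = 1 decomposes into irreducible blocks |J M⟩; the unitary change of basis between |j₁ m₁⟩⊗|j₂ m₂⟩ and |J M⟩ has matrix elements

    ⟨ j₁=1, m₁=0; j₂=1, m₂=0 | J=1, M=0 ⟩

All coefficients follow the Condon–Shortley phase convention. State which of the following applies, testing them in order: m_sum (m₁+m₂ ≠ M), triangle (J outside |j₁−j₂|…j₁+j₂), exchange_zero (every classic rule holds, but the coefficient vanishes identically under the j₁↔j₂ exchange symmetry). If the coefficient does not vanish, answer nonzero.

m-sum: m₁+m₂ = 0+0 = 0, M = 0  ✓
triangle: |j₁−j₂| = 0 ≤ J = 1 ≤ j₁+j₂ = 2  ✓
exchange: j₁=j₂ and m₁=m₂, and (−1)^(j₁+j₂−J) = (−1)^1 = −1 forces ⟨j₁m₁;j₂m₂|JM⟩ = −⟨j₂m₂;j₁m₁|JM⟩ = −⟨j₁m₁;j₂m₂|JM⟩ ⇒ the coefficient vanishes identically
Racah sum check: Σ_k collapses to 0 ⇒ CG = 0

exchange_zero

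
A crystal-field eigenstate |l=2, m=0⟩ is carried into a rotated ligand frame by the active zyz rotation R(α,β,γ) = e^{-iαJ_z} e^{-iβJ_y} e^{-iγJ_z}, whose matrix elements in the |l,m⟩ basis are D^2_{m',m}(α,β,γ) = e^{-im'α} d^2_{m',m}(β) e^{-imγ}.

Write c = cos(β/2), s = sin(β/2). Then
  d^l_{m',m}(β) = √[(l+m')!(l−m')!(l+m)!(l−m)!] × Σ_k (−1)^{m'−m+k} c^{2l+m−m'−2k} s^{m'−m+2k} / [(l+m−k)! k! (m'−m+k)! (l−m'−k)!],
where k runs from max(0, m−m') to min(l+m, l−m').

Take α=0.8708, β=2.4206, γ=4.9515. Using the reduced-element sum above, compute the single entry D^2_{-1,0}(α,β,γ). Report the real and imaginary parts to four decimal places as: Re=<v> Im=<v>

Re=-0.3912 Im=-0.4645

Split into d^2_{-1,0}(β=2.4206) × two z-phases.
c=cos(2.420600/2)=0.352739, s=sin(2.420600/2)=0.935722; N=√[1·6·2·2]=4.898979
k∈{1,2} keeps every argument non-negative
  k=1: (−1)^0·4.8990/(2)·0.3527^3·0.9357^1 = +0.100596
  k=2: (−1)^1·4.8990/(2)·0.3527^1·0.9357^3 = -0.707895
d^2_{-1,0}(2.4206) = +0.100596 -0.707895 = -0.607299
Phases: e^{-i·(-1)·0.8708}=+0.644215+0.764845i, e^{-i·(0)·4.9515}=+1.000000+0.000000i ⇒ D=-0.391231-0.464489i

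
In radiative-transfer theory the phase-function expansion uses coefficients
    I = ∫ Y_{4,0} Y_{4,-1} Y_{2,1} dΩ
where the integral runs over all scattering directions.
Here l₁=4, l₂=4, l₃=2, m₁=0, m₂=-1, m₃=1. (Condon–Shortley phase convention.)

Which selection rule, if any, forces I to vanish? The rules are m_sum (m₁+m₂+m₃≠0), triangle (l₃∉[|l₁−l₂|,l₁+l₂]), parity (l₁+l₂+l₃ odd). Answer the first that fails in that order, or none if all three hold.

azimuthal sum: 0 − 1 + 1 = 0  ✓
0 ≤ 2 ≤ 8 (triangle on l)  ✓
L = 4 + 4 + 2 = 10 (even)  ✓

none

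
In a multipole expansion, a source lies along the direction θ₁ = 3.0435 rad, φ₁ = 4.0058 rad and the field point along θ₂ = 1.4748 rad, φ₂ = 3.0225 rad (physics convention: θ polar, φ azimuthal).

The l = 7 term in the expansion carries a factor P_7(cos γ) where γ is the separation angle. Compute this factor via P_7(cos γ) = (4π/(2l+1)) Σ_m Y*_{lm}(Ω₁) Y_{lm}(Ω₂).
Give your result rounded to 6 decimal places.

0.089076

Term-by-term m-sum for l=7 (normalisation 4π/15 = 0.837758):
  [-7]  conj(Y_{7,-7})(Ω₁) = -0.00000 + 0.00000j ; Y_{7,-7}(Ω₂) = -0.32543 - 0.35846j ; Δ = 0.00000 + 0.00000j
  [-6]  conj(Y_{7,-6})(Ω₁) = -0.00000 + 0.00000j ; Y_{7,-6}(Ω₂) = 0.13176 + 0.11430j ; Δ = -0.00000 + 0.00000j
  [-5]  conj(Y_{7,-5})(Ω₁) = 0.00001 + 0.00004j ; Y_{7,-5}(Ω₂) = 0.26139 + 0.17709j ; Δ = -0.00000 + 0.00001j
  [-4]  conj(Y_{7,-4})(Ω₁) = 0.00063 + 0.00021j ; Y_{7,-4}(Ω₂) = -0.17677 - 0.09121j ; Δ = -0.00009 - 0.00009j
  [-3]  conj(Y_{7,-3})(Ω₁) = 0.00691 - 0.00422j ; Y_{7,-3}(Ω₂) = -0.24592 - 0.09180j ; Δ = -0.00209 + 0.00040j
  [-2]  conj(Y_{7,-2})(Ω₁) = 0.01086 - 0.06833j ; Y_{7,-2}(Ω₂) = 0.20217 + 0.04909j ; Δ = 0.00555 - 0.01328j
  [-1]  conj(Y_{7,-1})(Ω₁) = -0.24339 - 0.28513j ; Y_{7,-1}(Ω₂) = 0.23997 + 0.02871j ; Δ = -0.05022 - 0.07541j
  [+0]  conj(Y_{7,0})(Ω₁) = -0.95020 + 0.00000j ; Y_{7,0}(Ω₂) = -0.21051 + 0.00000j ; Δ = 0.20003 + 0.00000j
  [+1]  conj(Y_{7,1})(Ω₁) = 0.24339 - 0.28513j ; Y_{7,1}(Ω₂) = -0.23997 + 0.02871j ; Δ = -0.05022 + 0.07541j
  [+2]  conj(Y_{7,2})(Ω₁) = 0.01086 + 0.06833j ; Y_{7,2}(Ω₂) = 0.20217 - 0.04909j ; Δ = 0.00555 + 0.01328j
  [+3]  conj(Y_{7,3})(Ω₁) = -0.00691 - 0.00422j ; Y_{7,3}(Ω₂) = 0.24592 - 0.09180j ; Δ = -0.00209 - 0.00040j
  [+4]  conj(Y_{7,4})(Ω₁) = 0.00063 - 0.00021j ; Y_{7,4}(Ω₂) = -0.17677 + 0.09121j ; Δ = -0.00009 + 0.00009j
  [+5]  conj(Y_{7,5})(Ω₁) = -0.00001 + 0.00004j ; Y_{7,5}(Ω₂) = -0.26139 + 0.17709j ; Δ = -0.00000 - 0.00001j
  [+6]  conj(Y_{7,6})(Ω₁) = -0.00000 - 0.00000j ; Y_{7,6}(Ω₂) = 0.13176 - 0.11430j ; Δ = -0.00000 - 0.00000j
  [+7]  conj(Y_{7,7})(Ω₁) = 0.00000 + 0.00000j ; Y_{7,7}(Ω₂) = 0.32543 - 0.35846j ; Δ = 0.00000 - 0.00000j
Accumulated sum 0.10633 - 0.00000j; after 4π/(2l+1) scaling, 0.08908 - 0.00000j ⇒ P_7 = 0.089076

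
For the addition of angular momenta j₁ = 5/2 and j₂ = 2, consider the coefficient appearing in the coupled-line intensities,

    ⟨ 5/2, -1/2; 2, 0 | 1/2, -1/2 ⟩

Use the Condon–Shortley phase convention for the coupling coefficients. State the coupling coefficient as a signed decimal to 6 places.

triangle: 4!*1!*0!/6! = 24/720
(j±m)!: 2!*3!*2!*2!*0!*1! = 48
prefactor² = (2J+1)*Δ*N² = 16/5
  k=2: +1/(2!*2!*1!*0!*0!*0!) = 1/4
Σ = 1/4  ⇒  CG² = 16/5*(1/4)² = 1/5
CG = +√(1/5) = +0.447214

+0.447214  (= +√(1/5))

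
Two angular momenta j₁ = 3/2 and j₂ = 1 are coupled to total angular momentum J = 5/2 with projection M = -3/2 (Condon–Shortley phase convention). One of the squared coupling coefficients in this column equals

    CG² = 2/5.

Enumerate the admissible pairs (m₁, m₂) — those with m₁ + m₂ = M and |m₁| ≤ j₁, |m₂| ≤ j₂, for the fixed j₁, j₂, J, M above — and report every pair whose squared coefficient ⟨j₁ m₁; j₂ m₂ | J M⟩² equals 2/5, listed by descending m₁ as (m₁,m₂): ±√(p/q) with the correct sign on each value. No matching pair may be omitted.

Admissible pairs with m₁+m₂ = M = -3/2: (-3/2,0), (-1/2,-1)
  (m₁,m₂)=(-1/2,-1): CG² = 3/5, CG = +√(3/5)
  (m₁,m₂)=(-3/2,0): CG² = 2/5, CG = +√(2/5)   ← matches the target
Pairs with CG² = 2/5: (-3/2,0): +√(2/5)

(-3/2,0): +√(2/5)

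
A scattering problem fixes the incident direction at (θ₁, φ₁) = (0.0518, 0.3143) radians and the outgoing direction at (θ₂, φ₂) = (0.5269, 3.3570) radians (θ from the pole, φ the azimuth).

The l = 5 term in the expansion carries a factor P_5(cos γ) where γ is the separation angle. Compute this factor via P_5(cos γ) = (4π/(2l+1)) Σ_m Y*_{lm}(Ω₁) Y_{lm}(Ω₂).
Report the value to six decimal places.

-0.325541

Addition theorem: P_5(cos γ) = (4π/11) Σ_m Y*_{lm}(Ω₁) Y_{lm}(Ω₂), m = −5…5:
  m=-5: (-0.000000+0.000000i) × (-0.007073+0.013141i) = -0.000000-0.000000i  (running Σ = -0.000000-0.000000i)
  m=-4: (+0.000003+0.000010i) × (+0.052824-0.061561i) = +0.000001+0.000000i  (running Σ = +0.000001+0.000000i)
  m=-3: (+0.000225+0.000310i) × (-0.201027+0.151627i) = -0.000092-0.000028i  (running Σ = -0.000091-0.000028i)
  m=-2: (+0.007311+0.005315i) × (+0.417828-0.192037i) = +0.004075+0.000817i  (running Σ = +0.003984+0.000789i)
  m=-1: (+0.124985+0.040630i) × (-0.355974+0.077888i) = -0.047656-0.004728i  (running Σ = -0.043672-0.003939i)
  m=0: (+0.916867-0.000000i) × (-0.215537+0.000000i) = -0.197618+0.000000i  (running Σ = -0.241291-0.003939i)
  m=1: (-0.124985+0.040630i) × (+0.355974+0.077888i) = -0.047656+0.004728i  (running Σ = -0.288947+0.000789i)
  m=2: (+0.007311-0.005315i) × (+0.417828+0.192037i) = +0.004075-0.000817i  (running Σ = -0.284872-0.000028i)
  m=3: (-0.000225+0.000310i) × (+0.201027+0.151627i) = -0.000092+0.000028i  (running Σ = -0.284964+0.000000i)
  m=4: (+0.000003-0.000010i) × (+0.052824+0.061561i) = +0.000001-0.000000i  (running Σ = -0.284963-0.000000i)
  m=5: (+0.000000+0.000000i) × (+0.007073+0.013141i) = -0.000000+0.000000i  (running Σ = -0.284963-0.000000i)
Accumulated sum -0.284963-0.000000i; after 4π/(2l+1) scaling, -0.325541-0.000000i ⇒ P_5 = -0.325541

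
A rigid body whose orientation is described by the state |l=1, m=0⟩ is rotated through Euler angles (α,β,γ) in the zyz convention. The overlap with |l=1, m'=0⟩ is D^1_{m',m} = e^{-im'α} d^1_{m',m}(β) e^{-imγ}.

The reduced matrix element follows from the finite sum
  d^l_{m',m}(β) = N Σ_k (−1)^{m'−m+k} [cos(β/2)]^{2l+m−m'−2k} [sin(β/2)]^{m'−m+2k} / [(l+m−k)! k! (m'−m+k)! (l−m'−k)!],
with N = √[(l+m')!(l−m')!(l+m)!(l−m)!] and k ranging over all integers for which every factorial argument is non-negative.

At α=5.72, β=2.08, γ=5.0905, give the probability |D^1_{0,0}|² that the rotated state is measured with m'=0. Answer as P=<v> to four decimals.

Split into d^1_{0,0}(β=2.0800) × two z-phases.
With c≡cos(β/2)=0.506220 and s≡sin(β/2)=0.862404, N=[1·1·1·1]^{1/2}=1.000000
Admissible k: 0..1 (factorial args all ≥0)
  k=0: (−1)^0·1.0000/(1)·0.5062^2·0.8624^0 = +0.256259
  k=1: (−1)^1·1.0000/(1)·0.5062^0·0.8624^2 = -0.743741
d^1_{0,0}(2.0800) = +0.256259 -0.743741 = -0.487482
|D^1_{0,0}|² = |d^1_{0,0}(β)|² = (-0.487482)² = 0.237639 (the z-rotation phases have unit modulus)

P=0.2376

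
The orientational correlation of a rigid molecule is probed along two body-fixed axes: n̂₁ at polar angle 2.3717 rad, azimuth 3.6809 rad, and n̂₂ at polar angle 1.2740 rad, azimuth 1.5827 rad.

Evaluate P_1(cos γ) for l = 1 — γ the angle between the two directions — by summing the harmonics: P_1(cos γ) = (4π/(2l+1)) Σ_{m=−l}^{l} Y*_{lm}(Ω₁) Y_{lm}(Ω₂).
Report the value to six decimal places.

-0.544984

Addition theorem: P_1(cos γ) = (4π/3) Σ_m Y*_{lm}(Ω₁) Y_{lm}(Ω₂), m = −1…1:
  m=-1: Y*=-0.20635 - 0.12350j  Y=-0.00393 - 0.33037j  product -0.03999 + 0.06866j
  m=+0: Y*=-0.35081 + 0.00000j  Y=0.14290 + 0.00000j  product -0.05013 + 0.00000j
  m=+1: Y*=0.20635 - 0.12350j  Y=0.00393 - 0.33037j  product -0.03999 - 0.06866j
Total Σ_m = -0.13011 + 0.00000j. Multiply by 4.188790: -0.54498 + 0.00000j. P_1(cos γ) = -0.544984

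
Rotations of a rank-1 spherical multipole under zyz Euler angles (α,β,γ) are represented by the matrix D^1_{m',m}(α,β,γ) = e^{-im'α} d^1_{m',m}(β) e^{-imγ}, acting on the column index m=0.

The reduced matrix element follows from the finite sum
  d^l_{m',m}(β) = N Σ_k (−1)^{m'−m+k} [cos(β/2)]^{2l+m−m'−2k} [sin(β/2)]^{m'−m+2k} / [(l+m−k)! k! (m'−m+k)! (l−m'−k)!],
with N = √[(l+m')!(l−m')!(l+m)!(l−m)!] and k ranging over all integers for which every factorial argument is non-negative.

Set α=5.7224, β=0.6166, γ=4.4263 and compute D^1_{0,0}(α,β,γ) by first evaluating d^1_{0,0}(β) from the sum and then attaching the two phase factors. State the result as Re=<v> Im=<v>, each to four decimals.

Re=0.8158 Im=0.0000

Split into d^1_{0,0}(β=0.6166) × two z-phases.
c=cos(0.616600/2)=0.952851, s=sin(0.616600/2)=0.303439; N=√[1·1·1·1]=1.000000
Admissible k: 0..1 (factorial args all ≥0)
  k=0: (−1)^0·1.0000/(1)·0.9529^2·0.3034^0 = +0.907925
  k=1: (−1)^1·1.0000/(1)·0.9529^0·0.3034^2 = -0.092075
d^1_{0,0}(0.6166) = +0.907925 -0.092075 = +0.815849
Phases: e^{-i·(0)·5.7224}=+1.000000+0.000000i, e^{-i·(0)·4.4263}=+1.000000+0.000000i ⇒ D=+0.815849+0.000000i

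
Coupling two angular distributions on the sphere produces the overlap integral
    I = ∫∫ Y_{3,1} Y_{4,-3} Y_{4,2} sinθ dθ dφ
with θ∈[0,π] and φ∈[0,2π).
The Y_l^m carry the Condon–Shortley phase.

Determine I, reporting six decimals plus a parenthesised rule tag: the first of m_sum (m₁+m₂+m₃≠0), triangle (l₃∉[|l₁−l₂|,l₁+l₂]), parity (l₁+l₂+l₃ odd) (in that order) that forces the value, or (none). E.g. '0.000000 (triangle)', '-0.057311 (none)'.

L=11 odd ⇒ parity kills the (l;000) factor ⇒ I = 0

0.000000 (parity)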